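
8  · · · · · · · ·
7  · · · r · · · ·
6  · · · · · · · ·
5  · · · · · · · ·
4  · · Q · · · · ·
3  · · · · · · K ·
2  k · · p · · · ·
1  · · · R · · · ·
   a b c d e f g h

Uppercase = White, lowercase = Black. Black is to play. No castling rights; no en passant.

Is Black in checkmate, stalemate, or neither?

Black to move; black king on a2.
In check: yes, from the white queen on c4.
Legal moves for Black: Ka3, Kb2.
Black is in check but has 2 legal moves → neither.

neither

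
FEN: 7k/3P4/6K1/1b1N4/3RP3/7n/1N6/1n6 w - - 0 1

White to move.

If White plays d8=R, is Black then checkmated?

After d8=R: black king on h8; in check: yes, from the white rook on d8.
Black has 1 legal reply: Be8+.
In check but a legal move exists → not checkmate.

no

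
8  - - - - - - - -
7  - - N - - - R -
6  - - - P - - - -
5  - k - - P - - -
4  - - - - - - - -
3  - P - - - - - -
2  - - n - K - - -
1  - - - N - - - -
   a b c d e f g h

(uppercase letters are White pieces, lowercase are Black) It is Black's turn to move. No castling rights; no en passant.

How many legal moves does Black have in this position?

5

Black to move; king on b5.
In check: yes, from the white knight on c7.
Legal moves: Kc6, Kb6, Kc5, Ka5, Kb4.
Count: 5.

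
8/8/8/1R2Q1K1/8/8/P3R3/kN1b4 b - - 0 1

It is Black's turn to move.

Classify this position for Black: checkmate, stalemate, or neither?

checkmate

Black to move; black king on a1.
In check: yes, from the white queen on e5.
King squares — b1: attacked by Rb5; a2: attacked by Re2; b2: attacked by Re2.
Legal moves for Black: none.
In check with no legal moves → checkmate.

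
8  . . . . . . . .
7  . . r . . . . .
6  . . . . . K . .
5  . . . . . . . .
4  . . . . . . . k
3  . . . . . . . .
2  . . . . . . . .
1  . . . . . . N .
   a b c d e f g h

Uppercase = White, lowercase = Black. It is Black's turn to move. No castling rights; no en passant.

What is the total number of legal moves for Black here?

17

Black to move; king on h4.
In check: no.
Legal moves: Rc8, Rh7, Rg7, Rf7+, Re7, Rd7, Rb7, Ra7, Rc6+, Rc5, Rc4, Rc3, Rc2, Rc1, Kh5, Kg4, Kg3.
Count: 17.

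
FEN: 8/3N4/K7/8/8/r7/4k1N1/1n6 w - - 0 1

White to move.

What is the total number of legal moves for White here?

White to move; king on a6.
In check: yes, from the black rook on a3.
Legal moves: Kb7, Kb6, Kb5.
Count: 3.

3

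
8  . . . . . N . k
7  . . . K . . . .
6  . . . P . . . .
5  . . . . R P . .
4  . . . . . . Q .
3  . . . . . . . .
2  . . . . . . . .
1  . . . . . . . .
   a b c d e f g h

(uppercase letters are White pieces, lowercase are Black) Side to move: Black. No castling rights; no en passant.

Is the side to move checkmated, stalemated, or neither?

Black to move; black king on h8.
In check: no.
King squares — g7: attacked by Qg4; h7: attacked by Nf8; g8: attacked by Qg4.
Legal moves for Black: none.
Not in check and no legal moves → stalemate.

stalemate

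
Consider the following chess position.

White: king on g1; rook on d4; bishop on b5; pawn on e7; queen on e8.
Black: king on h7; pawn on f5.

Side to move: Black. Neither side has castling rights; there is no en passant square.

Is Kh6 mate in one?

no

After Kh6: white king on g1; in check: no.
White is not in check, so this cannot be checkmate.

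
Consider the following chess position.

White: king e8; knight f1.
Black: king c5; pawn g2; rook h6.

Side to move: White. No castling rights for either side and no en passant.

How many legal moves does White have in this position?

White to move; king on e8.
In check: no.
Legal moves: Kf8, Kd8, Kf7, Ke7, Kd7, Ng3, Ne3, Nh2, Nd2.
Count: 9.

9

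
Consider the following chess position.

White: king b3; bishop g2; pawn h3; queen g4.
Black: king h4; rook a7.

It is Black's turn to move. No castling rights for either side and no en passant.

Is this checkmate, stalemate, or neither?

checkmate

Black to move; black king on h4.
In check: yes, from the white queen on g4.
King squares — g3: attacked by Qg4; h3: attacked by Bg2; g4: attacked by Ph3; g5: attacked by Qg4; h5: attacked by Qg4.
Legal moves for Black: none.
In check with no legal moves → checkmate.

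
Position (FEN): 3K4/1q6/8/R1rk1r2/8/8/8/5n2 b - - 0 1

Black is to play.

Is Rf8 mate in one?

After Rf8: white king on d8; in check: yes, from the black rook on f8.
King squares — c7: attacked by Rc5; d7: attacked by Qb7; e7: attacked by Qb7; c8: attacked by Rc5; e8: attacked by Rf8.
White has no legal moves → checkmate.

yes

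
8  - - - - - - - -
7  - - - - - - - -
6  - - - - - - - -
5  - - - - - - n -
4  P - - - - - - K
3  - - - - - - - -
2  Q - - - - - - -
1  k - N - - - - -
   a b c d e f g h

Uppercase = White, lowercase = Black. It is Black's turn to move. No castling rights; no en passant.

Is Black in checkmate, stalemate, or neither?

checkmate

Black to move; black king on a1.
In check: yes, from the white queen on a2.
King squares — b1: attacked by Qa2; a2: attacked by Nc1; b2: attacked by Qa2.
Legal moves for Black: none.
In check with no legal moves → checkmate.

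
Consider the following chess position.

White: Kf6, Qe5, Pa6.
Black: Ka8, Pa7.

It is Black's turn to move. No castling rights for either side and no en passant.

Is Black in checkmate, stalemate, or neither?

Black to move; black king on a8.
In check: no.
King squares — a7: own pawn; b7: attacked by Pa6; b8: attacked by Qe5.
Legal moves for Black: none.
Not in check and no legal moves → stalemate.

stalemate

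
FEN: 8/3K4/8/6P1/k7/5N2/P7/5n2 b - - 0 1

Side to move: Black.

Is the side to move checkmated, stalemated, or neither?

neither

Black to move; black king on a4.
In check: no.
Legal moves for Black: Kb5, Ka5, Kb4, Ka3, Ng3, Ne3, Nh2, Nd2.
Black has 8 legal moves and is not in check → neither.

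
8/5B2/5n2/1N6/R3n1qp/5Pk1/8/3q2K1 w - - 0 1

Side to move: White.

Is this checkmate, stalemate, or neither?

checkmate

White to move; white king on g1.
In check: yes, from the black queen on d1.
King squares — f1: attacked by Qd1; h1: attacked by Qd1; f2: attacked by Kg3; g2: attacked by Kg3; h2: attacked by Kg3.
Legal moves for White: none.
In check with no legal moves → checkmate.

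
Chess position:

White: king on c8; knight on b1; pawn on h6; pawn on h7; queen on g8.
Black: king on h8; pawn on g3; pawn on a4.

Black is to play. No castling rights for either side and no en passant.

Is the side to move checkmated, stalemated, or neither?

Black to move; black king on h8.
In check: yes, from the white queen on g8.
King squares — g7: attacked by Ph6; h7: attacked by Qg8; g8: attacked by Ph7.
Legal moves for Black: none.
In check with no legal moves → checkmate.

checkmate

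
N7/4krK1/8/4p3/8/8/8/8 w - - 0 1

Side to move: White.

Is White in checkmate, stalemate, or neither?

neither

White to move; white king on g7.
In check: yes, from the black rook on f7.
King squares — f6: attacked by Ke7; g6: available; h6: available; f7: attacked by Ke7; h7: attacked by Rf7; f8: attacked by Ke7; g8: available; h8: available.
Legal moves for White: Kh8, Kg8, Kh6, Kg6.
White is in check but has 4 legal moves → neither.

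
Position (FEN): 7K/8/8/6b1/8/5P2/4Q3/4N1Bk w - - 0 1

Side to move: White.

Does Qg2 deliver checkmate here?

yes

After Qg2: black king on h1; in check: yes, from the white queen on g2.
King squares — g1: attacked by Qg2; g2: attacked by Ne1; h2: attacked by Bg1.
Black has no legal moves → checkmate.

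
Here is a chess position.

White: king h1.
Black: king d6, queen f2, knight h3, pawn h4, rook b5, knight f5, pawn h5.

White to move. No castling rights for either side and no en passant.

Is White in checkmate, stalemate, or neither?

stalemate

White to move; white king on h1.
In check: no.
King squares — g1: attacked by Qf2; g2: attacked by Qf2; h2: attacked by Qf2.
Legal moves for White: none.
Not in check and no legal moves → stalemate.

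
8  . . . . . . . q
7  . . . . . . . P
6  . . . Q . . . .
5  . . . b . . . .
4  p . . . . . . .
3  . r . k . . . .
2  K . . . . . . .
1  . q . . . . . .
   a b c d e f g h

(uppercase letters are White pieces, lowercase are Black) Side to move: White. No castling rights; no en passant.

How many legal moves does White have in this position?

0

White to move; king on a2.
In check: yes, from the black queen on b1.
Legal moves: none.
Count: 0.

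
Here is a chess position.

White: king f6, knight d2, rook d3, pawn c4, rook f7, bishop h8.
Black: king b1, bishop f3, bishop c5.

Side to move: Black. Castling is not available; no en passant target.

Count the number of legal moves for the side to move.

5

Black to move; king on b1.
In check: yes, from the white knight on d2.
Legal moves: Kc2, Kb2, Ka2, Kc1, Ka1.
Count: 5.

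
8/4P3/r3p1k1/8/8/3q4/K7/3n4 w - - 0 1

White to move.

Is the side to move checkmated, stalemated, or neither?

checkmate

White to move; white king on a2.
In check: yes, from the black rook on a6.
King squares — a1: attacked by Ra6; b1: attacked by Qd3; b2: attacked by Nd1; a3: attacked by Qd3; b3: attacked by Qd3.
Legal moves for White: none.
In check with no legal moves → checkmate.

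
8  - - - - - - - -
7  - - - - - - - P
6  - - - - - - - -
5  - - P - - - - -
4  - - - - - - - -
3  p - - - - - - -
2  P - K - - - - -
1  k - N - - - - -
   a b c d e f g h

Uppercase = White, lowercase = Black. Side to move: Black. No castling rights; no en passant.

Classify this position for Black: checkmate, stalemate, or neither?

stalemate

Black to move; black king on a1.
In check: no.
King squares — b1: attacked by Kc2; a2: attacked by Nc1; b2: attacked by Kc2.
Legal moves for Black: none.
Not in check and no legal moves → stalemate.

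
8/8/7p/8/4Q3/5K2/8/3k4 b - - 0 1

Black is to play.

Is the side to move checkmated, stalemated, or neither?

neither

Black to move; black king on d1.
In check: no.
Legal moves for Black: Kd2, Kc1, h5.
Black has 3 legal moves and is not in check → neither.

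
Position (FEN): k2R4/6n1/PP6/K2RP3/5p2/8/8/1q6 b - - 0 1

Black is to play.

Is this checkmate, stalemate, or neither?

checkmate

Black to move; black king on a8.
In check: yes, from the white rook on d8.
King squares — a7: attacked by Pb6; b7: attacked by Pa6; b8: attacked by Rd8.
Legal moves for Black: none.
In check with no legal moves → checkmate.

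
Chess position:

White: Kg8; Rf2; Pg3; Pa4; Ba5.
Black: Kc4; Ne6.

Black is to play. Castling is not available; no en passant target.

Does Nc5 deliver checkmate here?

no

After Nc5: white king on g8; in check: no.
White is not in check, so this cannot be checkmate.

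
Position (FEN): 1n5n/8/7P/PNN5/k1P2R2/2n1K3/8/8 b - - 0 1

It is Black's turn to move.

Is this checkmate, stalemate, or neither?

neither

Black to move; black king on a4.
In check: yes, from the white knight on c5.
Legal moves for Black: Kxa5, Kb4.
Black is in check but has 2 legal moves → neither.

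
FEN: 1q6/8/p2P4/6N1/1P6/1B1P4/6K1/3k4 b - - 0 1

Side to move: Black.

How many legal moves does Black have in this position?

4

Black to move; king on d1.
In check: yes, from the white bishop on b3.
Legal moves: Ke2, Kd2, Ke1, Kc1.
Count: 4.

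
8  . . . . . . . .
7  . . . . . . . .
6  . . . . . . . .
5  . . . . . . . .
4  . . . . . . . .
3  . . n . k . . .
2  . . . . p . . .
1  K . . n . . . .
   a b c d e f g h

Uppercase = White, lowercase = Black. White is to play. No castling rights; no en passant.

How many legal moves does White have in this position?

0

White to move; king on a1.
In check: no.
Legal moves: none.
Count: 0.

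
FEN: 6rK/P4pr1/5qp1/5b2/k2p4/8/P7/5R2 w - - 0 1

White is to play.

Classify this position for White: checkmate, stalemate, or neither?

checkmate

White to move; white king on h8.
In check: yes, from the black rook on g8.
King squares — g7: attacked by Qf6; h7: attacked by Rg7; g8: attacked by Rg7.
Legal moves for White: none.
In check with no legal moves → checkmate.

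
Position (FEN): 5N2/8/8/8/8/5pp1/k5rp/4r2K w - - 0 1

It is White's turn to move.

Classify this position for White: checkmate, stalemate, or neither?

White to move; white king on h1.
In check: yes, from the black rook on e1.
King squares — g1: attacked by Re1; g2: attacked by Pf3; h2: attacked by Rg2.
Legal moves for White: none.
In check with no legal moves → checkmate.

checkmate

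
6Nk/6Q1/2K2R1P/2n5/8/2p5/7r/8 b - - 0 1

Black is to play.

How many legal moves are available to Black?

Black to move; king on h8.
In check: yes, from the white queen on g7.
Legal moves: none.
Count: 0.

0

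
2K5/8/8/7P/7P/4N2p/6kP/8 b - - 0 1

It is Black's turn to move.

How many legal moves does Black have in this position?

Black to move; king on g2.
In check: yes, from the white knight on e3.
Legal moves: Kf3, Kxh2, Kf2, Kh1, Kg1.
Count: 5.

5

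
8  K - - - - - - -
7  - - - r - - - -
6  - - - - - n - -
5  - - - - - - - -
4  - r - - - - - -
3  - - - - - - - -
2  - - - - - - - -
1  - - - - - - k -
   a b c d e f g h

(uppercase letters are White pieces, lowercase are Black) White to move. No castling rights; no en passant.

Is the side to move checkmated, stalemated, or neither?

stalemate

White to move; white king on a8.
In check: no.
King squares — a7: attacked by Rd7; b7: attacked by Rb4; b8: attacked by Rb4.
Legal moves for White: none.
Not in check and no legal moves → stalemate.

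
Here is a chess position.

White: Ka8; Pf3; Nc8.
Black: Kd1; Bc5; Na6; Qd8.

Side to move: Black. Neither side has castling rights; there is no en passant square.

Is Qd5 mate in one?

After Qd5: white king on a8; in check: yes, from the black queen on d5.
King squares — a7: attacked by Bc5; b7: attacked by Qd5; b8: attacked by Na6.
White has no legal moves → checkmate.

yes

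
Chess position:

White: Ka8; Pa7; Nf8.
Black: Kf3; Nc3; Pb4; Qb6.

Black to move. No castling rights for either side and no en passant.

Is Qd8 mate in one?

After Qd8: white king on a8; in check: yes, from the black queen on d8.
White has 1 legal reply: Kb7.
In check but a legal move exists → not checkmate.

no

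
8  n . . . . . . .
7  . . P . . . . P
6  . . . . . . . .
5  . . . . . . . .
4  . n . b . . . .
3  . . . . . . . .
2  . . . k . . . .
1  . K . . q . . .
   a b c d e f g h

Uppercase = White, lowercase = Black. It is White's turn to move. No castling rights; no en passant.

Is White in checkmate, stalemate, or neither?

White to move; white king on b1.
In check: yes, from the black queen on e1.
King squares — a1: attacked by Qe1; c1: attacked by Qe1; a2: attacked by Nb4; b2: attacked by Bd4; c2: attacked by Kd2.
Legal moves for White: none.
In check with no legal moves → checkmate.

checkmate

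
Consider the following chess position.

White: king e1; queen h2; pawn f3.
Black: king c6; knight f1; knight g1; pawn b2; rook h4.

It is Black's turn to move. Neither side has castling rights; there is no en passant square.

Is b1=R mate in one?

no

After b1=R: white king on e1; in check: yes, from the black rook on b1.
White has 1 legal reply: Kf2.
In check but a legal move exists → not checkmate.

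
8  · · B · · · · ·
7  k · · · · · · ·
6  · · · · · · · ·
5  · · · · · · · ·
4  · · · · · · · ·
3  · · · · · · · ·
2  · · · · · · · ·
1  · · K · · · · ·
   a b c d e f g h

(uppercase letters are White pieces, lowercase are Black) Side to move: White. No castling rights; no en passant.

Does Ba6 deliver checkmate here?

After Ba6: black king on a7; in check: no.
Black is not in check, so this cannot be checkmate.

no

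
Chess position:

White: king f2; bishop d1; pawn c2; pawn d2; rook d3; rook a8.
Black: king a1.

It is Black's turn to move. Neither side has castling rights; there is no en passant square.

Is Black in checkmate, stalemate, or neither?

neither

Black to move; black king on a1.
In check: yes, from the white rook on a8.
Legal moves for Black: Kb2, Kb1.
Black is in check but has 2 legal moves → neither.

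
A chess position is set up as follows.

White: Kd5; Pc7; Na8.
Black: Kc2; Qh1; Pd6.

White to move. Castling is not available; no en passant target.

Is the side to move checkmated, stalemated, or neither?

White to move; white king on d5.
In check: yes, from the black queen on h1.
King squares — c4: available; d4: available; e4: attacked by Qh1; c5: attacked by Pd6; e5: attacked by Pd6; c6: attacked by Qh1; d6: available; e6: available.
Legal moves for White: Ke6, Kxd6, Kd4, Kc4.
White is in check but has 4 legal moves → neither.

neither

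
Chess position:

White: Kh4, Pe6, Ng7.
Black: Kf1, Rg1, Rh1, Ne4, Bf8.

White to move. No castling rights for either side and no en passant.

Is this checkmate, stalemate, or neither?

checkmate

White to move; white king on h4.
In check: yes, from the black rook on h1.
King squares — g3: attacked by Rg1; h3: attacked by Rh1; g4: attacked by Rg1; g5: attacked by Rg1; h5: attacked by Rh1.
Legal moves for White: none.
In check with no legal moves → checkmate.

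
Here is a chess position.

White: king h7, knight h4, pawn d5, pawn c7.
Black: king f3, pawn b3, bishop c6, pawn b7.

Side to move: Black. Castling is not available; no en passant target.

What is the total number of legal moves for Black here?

7

Black to move; king on f3.
In check: yes, from the white knight on h4.
Legal moves: Kg4, Kf4, Ke4, Kg3, Ke3, Kf2, Ke2.
Count: 7.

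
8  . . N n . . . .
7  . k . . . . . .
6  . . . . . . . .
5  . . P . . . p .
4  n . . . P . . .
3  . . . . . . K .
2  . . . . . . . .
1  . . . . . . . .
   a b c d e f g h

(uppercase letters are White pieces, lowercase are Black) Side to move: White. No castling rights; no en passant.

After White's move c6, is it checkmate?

After c6: black king on b7; in check: yes, from the white pawn on c6.
Black has 7 legal replies: Kxc8, Kb8, Ka8, Kc7, Kxc6, Ka6, Nxc6.
In check but a legal move exists → not checkmate.

no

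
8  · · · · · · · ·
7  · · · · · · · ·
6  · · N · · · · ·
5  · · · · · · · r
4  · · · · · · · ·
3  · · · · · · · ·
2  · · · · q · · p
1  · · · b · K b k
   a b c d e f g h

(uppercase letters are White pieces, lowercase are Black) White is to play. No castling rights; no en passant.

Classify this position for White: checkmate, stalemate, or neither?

White to move; white king on f1.
In check: yes, from the black queen on e2.
King squares — e1: attacked by Qe2; g1: attacked by Kh1; e2: attacked by Bd1; f2: attacked by Bg1; g2: attacked by Kh1.
Legal moves for White: none.
In check with no legal moves → checkmate.

checkmate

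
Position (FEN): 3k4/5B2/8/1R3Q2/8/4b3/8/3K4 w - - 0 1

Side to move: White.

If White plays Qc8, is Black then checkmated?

no

After Qc8: black king on d8; in check: yes, from the white queen on c8.
Black has 2 legal replies: Kxc8, Ke7.
In check but a legal move exists → not checkmate.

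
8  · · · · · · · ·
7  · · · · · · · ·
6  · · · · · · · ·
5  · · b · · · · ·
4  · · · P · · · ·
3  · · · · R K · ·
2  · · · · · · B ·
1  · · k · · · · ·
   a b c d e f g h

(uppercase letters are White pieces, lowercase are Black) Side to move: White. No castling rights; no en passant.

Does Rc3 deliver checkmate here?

no

After Rc3: black king on c1; in check: yes, from the white rook on c3.
Black has 4 legal replies: Kd2, Kb2, Kd1, Kb1.
In check but a legal move exists → not checkmate.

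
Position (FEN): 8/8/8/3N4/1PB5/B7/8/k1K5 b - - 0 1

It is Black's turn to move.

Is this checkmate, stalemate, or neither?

Black to move; black king on a1.
In check: no.
King squares — b1: attacked by Kc1; a2: attacked by Bc4; b2: attacked by Kc1.
Legal moves for Black: none.
Not in check and no legal moves → stalemate.

stalemate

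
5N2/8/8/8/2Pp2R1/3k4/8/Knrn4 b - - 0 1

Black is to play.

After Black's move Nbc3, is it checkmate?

yes

After Nbc3: white king on a1; in check: yes, from the black rook on c1.
King squares — b1: attacked by Rc1; a2: attacked by Nc3; b2: attacked by Nd1.
White has no legal moves → checkmate.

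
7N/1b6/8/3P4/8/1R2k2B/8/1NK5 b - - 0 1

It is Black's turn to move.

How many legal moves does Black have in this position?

5

Black to move; king on e3.
In check: yes, from the white rook on b3.
Legal moves: Kf4, Ke4, Kd4, Kf2, Ke2.
Count: 5.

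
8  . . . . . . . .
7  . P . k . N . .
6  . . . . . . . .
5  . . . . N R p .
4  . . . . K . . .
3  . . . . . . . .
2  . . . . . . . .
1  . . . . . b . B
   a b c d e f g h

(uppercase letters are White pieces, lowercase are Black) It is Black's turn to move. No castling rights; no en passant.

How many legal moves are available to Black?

Black to move; king on d7.
In check: yes, from the white knight on e5.
Legal moves: Ke8, Ke7, Kc7, Ke6.
Count: 4.

4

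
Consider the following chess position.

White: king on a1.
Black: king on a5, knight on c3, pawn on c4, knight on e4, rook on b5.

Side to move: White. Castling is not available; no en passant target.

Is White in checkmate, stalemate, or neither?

White to move; white king on a1.
In check: no.
King squares — b1: attacked by Nc3; a2: attacked by Nc3; b2: attacked by Rb5.
Legal moves for White: none.
Not in check and no legal moves → stalemate.

stalemate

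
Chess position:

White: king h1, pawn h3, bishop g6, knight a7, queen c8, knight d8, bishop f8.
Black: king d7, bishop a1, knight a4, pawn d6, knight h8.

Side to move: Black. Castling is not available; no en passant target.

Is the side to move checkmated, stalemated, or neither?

Black to move; black king on d7.
In check: yes, from the white queen on c8.
King squares — c6: attacked by Na7; d6: own pawn; e6: attacked by Qc8; c7: attacked by Qc8; e7: attacked by Bf8; c8: attacked by Na7; d8: attacked by Qc8; e8: attacked by Bg6.
Legal moves for Black: none.
In check with no legal moves → checkmate.

checkmate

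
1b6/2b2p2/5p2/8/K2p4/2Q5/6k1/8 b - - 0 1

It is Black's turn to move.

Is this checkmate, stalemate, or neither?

Black to move; black king on g2.
In check: no.
Legal moves for Black: Ba7, Bd8, Bd6, Bb6, Be5, Ba5, Bf4, Bg3, Bh2, Kh2, Kf2, Kh1, Kg1, Kf1, dxc3, f5, d3.
Black has 17 legal moves and is not in check → neither.

neither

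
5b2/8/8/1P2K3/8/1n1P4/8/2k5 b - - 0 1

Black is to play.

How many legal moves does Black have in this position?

Black to move; king on c1.
In check: no.
Legal moves: Bg7+, Be7, Bh6, Bd6+, Bc5, Bb4, Ba3, Nc5, Na5, Nd4, Nd2, Na1, Kd2, Kc2, Kb2, Kd1, Kb1.
Count: 17.

17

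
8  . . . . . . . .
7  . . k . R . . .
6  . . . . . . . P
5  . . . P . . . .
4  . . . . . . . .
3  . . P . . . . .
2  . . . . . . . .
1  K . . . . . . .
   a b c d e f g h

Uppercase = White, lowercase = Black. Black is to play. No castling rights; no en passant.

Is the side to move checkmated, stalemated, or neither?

neither

Black to move; black king on c7.
In check: yes, from the white rook on e7.
King squares — b6: available; c6: attacked by Pd5; d6: available; b7: attacked by Re7; d7: attacked by Re7; b8: available; c8: available; d8: available.
Legal moves for Black: Kd8, Kc8, Kb8, Kd6, Kb6.
Black is in check but has 5 legal moves → neither.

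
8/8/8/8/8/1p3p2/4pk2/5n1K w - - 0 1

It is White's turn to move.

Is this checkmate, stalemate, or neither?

stalemate

White to move; white king on h1.
In check: no.
King squares — g1: attacked by Kf2; g2: attacked by Kf2; h2: attacked by Nf1.
Legal moves for White: none.
Not in check and no legal moves → stalemate.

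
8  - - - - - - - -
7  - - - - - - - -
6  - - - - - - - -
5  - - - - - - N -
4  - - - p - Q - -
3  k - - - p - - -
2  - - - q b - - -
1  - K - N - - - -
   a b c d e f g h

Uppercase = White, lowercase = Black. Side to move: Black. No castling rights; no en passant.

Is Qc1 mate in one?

no

After Qc1: white king on b1; in check: yes, from the black queen on c1.
White has 1 legal reply: Kxc1.
In check but a legal move exists → not checkmate.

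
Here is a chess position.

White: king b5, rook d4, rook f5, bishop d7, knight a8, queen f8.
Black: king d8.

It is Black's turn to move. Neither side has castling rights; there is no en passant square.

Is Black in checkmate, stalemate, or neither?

Black to move; black king on d8.
In check: yes, from the white queen on f8.
King squares — c7: attacked by Na8; d7: attacked by Rd4; e7: attacked by Qf8; c8: attacked by Bd7; e8: attacked by Bd7.
Legal moves for Black: none.
In check with no legal moves → checkmate.

checkmate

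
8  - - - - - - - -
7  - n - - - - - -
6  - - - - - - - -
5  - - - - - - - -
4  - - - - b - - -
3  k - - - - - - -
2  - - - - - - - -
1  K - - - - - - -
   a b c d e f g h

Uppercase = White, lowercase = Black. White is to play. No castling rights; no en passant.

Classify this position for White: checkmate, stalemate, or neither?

White to move; white king on a1.
In check: no.
King squares — b1: attacked by Be4; a2: attacked by Ka3; b2: attacked by Ka3.
Legal moves for White: none.
Not in check and no legal moves → stalemate.

stalemate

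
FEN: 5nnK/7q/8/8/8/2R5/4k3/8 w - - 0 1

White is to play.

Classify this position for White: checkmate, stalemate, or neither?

checkmate

White to move; white king on h8.
In check: yes, from the black queen on h7.
King squares — g7: attacked by Qh7; h7: attacked by Nf8; g8: attacked by Qh7.
Legal moves for White: none.
In check with no legal moves → checkmate.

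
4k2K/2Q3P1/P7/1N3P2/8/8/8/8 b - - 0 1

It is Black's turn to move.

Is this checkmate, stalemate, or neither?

Black to move; black king on e8.
In check: no.
King squares — d7: attacked by Qc7; e7: attacked by Qc7; f7: attacked by Qc7; d8: attacked by Qc7; f8: attacked by Pg7.
Legal moves for Black: none.
Not in check and no legal moves → stalemate.

stalemate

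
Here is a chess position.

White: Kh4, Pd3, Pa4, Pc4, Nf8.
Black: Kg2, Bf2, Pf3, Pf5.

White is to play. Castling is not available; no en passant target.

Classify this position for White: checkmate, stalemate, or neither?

White to move; white king on h4.
In check: yes, from the black bishop on f2.
Legal moves for White: Kh5, Kg5.
White is in check but has 2 legal moves → neither.

neither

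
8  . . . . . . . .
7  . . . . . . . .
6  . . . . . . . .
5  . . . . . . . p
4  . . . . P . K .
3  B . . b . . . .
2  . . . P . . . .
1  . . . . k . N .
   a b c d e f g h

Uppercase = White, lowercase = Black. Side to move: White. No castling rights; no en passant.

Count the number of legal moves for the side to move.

8

White to move; king on g4.
In check: yes, from the black pawn on h5.
Legal moves: Kxh5, Kg5, Kf5, Kh4, Kf4, Kh3, Kg3, Kf3.
Count: 8.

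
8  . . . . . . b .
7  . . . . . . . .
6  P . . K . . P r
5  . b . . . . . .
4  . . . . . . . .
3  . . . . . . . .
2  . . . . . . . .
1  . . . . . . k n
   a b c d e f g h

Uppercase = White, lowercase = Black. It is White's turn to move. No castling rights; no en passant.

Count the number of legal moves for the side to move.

White to move; king on d6.
In check: no.
Legal moves: Ke7, Kc7, Ke5, Kc5, a7.
Count: 5.

5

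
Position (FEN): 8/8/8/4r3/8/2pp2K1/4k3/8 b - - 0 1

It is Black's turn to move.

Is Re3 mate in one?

no

After Re3: white king on g3; in check: yes, from the black rook on e3.
White has 5 legal replies: Kh4, Kg4, Kf4, Kh2, Kg2.
In check but a legal move exists → not checkmate.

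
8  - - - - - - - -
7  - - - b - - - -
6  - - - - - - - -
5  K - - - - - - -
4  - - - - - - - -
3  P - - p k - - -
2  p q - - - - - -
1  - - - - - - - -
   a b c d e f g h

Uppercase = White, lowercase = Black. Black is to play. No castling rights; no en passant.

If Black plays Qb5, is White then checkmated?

After Qb5: white king on a5; in check: yes, from the black queen on b5.
King squares — a4: attacked by Qb5; b4: attacked by Qb5; b5: attacked by Bd7; a6: attacked by Qb5; b6: attacked by Qb5.
White has no legal moves → checkmate.

yes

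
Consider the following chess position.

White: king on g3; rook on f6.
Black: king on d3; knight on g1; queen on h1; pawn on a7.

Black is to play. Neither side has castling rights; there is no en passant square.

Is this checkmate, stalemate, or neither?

neither

Black to move; black king on d3.
In check: no.
Legal moves for Black include: Ke4, Kd4, Kc4, Ke3, Kc3, Ke2, Kd2, Kc2, Qh8, Qa8, Qh7, Qb7, Qh6, Qc6, Qh5, Qd5, Qh4+, Qe4, ... (list truncated; more exist).
Black has legal moves and is not in check → neither.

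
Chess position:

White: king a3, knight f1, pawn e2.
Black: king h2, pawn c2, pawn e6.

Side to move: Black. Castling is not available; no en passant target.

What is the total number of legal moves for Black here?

Black to move; king on h2.
In check: yes, from the white knight on f1.
Legal moves: Kh3, Kg2, Kh1, Kg1.
Count: 4.

4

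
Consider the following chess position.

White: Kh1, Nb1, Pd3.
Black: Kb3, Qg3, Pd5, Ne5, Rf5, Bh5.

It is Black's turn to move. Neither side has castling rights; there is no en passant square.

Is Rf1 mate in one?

yes

After Rf1: white king on h1; in check: yes, from the black rook on f1.
King squares — g1: attacked by Rf1; g2: attacked by Qg3; h2: attacked by Qg3.
White has no legal moves → checkmate.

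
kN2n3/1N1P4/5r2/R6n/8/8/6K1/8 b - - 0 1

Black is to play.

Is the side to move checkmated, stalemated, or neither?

Black to move; black king on a8.
In check: yes, from the white rook on a5.
Legal moves for Black: Kxb8, Kxb7, Ra6.
Black is in check but has 3 legal moves → neither.

neither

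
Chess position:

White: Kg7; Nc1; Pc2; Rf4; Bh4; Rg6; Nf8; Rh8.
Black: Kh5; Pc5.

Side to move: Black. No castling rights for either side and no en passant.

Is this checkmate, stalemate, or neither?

checkmate

Black to move; black king on h5.
In check: yes, from the white rook on h8.
King squares — g4: attacked by Rf4; h4: attacked by Rf4; g5: attacked by Bh4; g6: attacked by Kg7; h6: attacked by Rg6.
Legal moves for Black: none.
In check with no legal moves → checkmate.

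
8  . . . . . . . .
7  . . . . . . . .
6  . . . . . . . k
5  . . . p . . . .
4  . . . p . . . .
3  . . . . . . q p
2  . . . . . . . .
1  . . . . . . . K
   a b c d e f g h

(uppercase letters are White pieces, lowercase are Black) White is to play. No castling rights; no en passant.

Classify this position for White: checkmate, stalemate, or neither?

White to move; white king on h1.
In check: no.
King squares — g1: attacked by Qg3; g2: attacked by Qg3; h2: attacked by Qg3.
Legal moves for White: none.
Not in check and no legal moves → stalemate.

stalemate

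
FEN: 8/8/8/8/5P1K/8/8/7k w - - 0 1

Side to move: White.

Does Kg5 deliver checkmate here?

After Kg5: black king on h1; in check: no.
Black is not in check, so this cannot be checkmate.

no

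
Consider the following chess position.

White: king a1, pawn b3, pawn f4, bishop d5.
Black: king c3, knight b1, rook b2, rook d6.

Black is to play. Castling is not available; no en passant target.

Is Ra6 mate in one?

After Ra6: white king on a1; in check: yes, from the black rook on a6.
King squares — b1: attacked by Rb2; a2: attacked by Rb2; b2: attacked by Kc3.
White has no legal moves → checkmate.

yes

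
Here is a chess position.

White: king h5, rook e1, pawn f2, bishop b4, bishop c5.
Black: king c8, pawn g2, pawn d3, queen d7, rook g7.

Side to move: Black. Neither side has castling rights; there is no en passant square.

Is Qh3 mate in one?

yes

After Qh3: white king on h5; in check: yes, from the black queen on h3.
King squares — g4: attacked by Qh3; h4: attacked by Qh3; g5: attacked by Rg7; g6: attacked by Rg7; h6: attacked by Qh3.
White has no legal moves → checkmate.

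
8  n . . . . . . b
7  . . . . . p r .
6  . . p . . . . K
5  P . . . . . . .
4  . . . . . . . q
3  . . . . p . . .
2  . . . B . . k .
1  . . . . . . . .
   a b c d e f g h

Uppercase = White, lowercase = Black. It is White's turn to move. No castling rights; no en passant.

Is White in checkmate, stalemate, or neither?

checkmate

White to move; white king on h6.
In check: yes, from the black queen on h4.
King squares — g5: attacked by Qh4; h5: attacked by Qh4; g6: attacked by Pf7; g7: attacked by Bh8; h7: attacked by Qh4.
Legal moves for White: none.
In check with no legal moves → checkmate.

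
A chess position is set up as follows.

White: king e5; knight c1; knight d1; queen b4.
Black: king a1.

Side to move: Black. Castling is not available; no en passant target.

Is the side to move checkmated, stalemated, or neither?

stalemate

Black to move; black king on a1.
In check: no.
King squares — b1: attacked by Qb4; a2: attacked by Nc1; b2: attacked by Nd1.
Legal moves for Black: none.
Not in check and no legal moves → stalemate.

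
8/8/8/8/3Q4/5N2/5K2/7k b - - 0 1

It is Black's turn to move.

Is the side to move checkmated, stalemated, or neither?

stalemate

Black to move; black king on h1.
In check: no.
King squares — g1: attacked by Kf2; g2: attacked by Kf2; h2: attacked by Nf3.
Legal moves for Black: none.
Not in check and no legal moves → stalemate.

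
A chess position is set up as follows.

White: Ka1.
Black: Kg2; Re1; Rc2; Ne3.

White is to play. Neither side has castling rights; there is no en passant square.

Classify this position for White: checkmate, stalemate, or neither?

White to move; white king on a1.
In check: yes, from the black rook on e1.
King squares — b1: attacked by Re1; a2: attacked by Rc2; b2: attacked by Rc2.
Legal moves for White: none.
In check with no legal moves → checkmate.

checkmate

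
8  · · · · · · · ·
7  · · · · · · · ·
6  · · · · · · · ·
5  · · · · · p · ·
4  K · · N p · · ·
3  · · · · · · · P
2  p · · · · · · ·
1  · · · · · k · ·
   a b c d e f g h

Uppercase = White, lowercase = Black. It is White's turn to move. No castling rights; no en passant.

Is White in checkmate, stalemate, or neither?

White to move; white king on a4.
In check: no.
Legal moves for White: Ne6, Nc6, Nxf5, Nb5, Nf3, Nb3, Ne2, Nc2, Kb5, Ka5, Kb4, Kb3, Ka3, h4.
White has 14 legal moves and is not in check → neither.

neither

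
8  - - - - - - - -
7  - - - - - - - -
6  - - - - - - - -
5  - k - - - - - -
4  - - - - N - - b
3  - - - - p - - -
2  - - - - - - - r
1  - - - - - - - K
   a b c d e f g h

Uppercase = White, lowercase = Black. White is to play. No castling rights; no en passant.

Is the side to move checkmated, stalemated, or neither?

White to move; white king on h1.
In check: yes, from the black rook on h2.
King squares — g1: available; g2: attacked by Rh2; h2: available.
Legal moves for White: Kxh2, Kg1.
White is in check but has 2 legal moves → neither.

neither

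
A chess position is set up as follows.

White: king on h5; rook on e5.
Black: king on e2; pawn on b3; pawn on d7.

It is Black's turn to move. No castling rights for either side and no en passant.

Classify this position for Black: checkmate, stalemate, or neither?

neither

Black to move; black king on e2.
In check: yes, from the white rook on e5.
Legal moves for Black: Kf3, Kd3, Kf2, Kd2, Kf1, Kd1.
Black is in check but has 6 legal moves → neither.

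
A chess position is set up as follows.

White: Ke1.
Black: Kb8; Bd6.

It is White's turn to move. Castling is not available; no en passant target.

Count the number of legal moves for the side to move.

White to move; king on e1.
In check: no.
Legal moves: Kf2, Ke2, Kd2, Kf1, Kd1.
Count: 5.

5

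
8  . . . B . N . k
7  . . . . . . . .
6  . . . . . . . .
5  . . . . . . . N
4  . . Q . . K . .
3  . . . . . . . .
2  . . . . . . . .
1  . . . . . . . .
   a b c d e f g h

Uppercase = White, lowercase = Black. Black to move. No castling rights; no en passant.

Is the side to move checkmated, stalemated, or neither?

Black to move; black king on h8.
In check: no.
King squares — g7: attacked by Nh5; h7: attacked by Nf8; g8: attacked by Qc4.
Legal moves for Black: none.
Not in check and no legal moves → stalemate.

stalemate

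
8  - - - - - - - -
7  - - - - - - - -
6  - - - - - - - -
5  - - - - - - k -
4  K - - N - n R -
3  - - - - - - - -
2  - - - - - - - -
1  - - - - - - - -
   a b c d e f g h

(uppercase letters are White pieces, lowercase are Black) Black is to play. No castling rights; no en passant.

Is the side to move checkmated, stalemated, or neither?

neither

Black to move; black king on g5.
In check: yes, from the white rook on g4.
King squares — f4: own knight; g4: available; h4: attacked by Rg4; f5: attacked by Nd4; h5: available; f6: available; g6: attacked by Rg4; h6: available.
Legal moves for Black: Kh6, Kf6, Kh5, Kxg4.
Black is in check but has 4 legal moves → neither.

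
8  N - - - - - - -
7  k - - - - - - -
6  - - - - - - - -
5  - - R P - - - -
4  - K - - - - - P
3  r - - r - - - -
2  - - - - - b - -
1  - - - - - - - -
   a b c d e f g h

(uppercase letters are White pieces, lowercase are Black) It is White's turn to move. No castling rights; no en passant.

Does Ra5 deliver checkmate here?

After Ra5: black king on a7; in check: yes, from the white rook on a5.
Black has 3 legal replies: Kb8, Kb7, Rxa5.
In check but a legal move exists → not checkmate.

no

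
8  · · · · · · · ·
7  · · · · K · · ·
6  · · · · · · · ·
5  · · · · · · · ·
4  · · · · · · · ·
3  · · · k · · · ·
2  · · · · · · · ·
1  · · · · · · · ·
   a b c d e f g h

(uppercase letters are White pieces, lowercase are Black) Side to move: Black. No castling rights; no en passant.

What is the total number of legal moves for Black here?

Black to move; king on d3.
In check: no.
Legal moves: Ke4, Kd4, Kc4, Ke3, Kc3, Ke2, Kd2, Kc2.
Count: 8.

8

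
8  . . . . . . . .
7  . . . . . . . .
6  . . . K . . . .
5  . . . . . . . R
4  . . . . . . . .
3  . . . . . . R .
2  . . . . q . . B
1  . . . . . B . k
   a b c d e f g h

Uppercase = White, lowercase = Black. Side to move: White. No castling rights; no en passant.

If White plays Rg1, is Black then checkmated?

yes

After Rg1: black king on h1; in check: yes, from the white rook on g1.
King squares — g1: attacked by Bh2; g2: attacked by Bf1; h2: attacked by Rh5.
Black has no legal moves → checkmate.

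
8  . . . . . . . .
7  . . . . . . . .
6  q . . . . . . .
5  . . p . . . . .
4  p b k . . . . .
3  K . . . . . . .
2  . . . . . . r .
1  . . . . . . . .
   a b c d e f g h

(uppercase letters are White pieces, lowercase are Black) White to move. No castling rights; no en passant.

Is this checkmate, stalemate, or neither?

checkmate

White to move; white king on a3.
In check: yes, from the black bishop on b4.
King squares — a2: attacked by Rg2; b2: attacked by Rg2; b3: attacked by Pa4; a4: attacked by Qa6; b4: attacked by Kc4.
Legal moves for White: none.
In check with no legal moves → checkmate.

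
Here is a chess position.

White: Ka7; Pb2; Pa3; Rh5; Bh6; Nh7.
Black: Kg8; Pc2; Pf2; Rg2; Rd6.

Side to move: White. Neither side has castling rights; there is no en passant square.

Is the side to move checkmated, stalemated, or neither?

White to move; white king on a7.
In check: no.
Legal moves for White include: Nf8, Nf6+, Ng5, Kb8, Ka8, Kb7, Bf8, Bg7, Bg5, Bf4, Be3, Bd2, Bc1, Rg5+, Rf5, Re5, Rd5, Rc5, ... (list truncated; more exist).
White has legal moves and is not in check → neither.

neither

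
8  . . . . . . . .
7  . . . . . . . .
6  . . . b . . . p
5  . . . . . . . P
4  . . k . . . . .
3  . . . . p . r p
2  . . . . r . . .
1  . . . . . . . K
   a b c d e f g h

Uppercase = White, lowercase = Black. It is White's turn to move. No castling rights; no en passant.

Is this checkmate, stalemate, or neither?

White to move; white king on h1.
In check: no.
King squares — g1: attacked by Rg3; g2: attacked by Re2; h2: attacked by Re2.
Legal moves for White: none.
Not in check and no legal moves → stalemate.

stalemate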